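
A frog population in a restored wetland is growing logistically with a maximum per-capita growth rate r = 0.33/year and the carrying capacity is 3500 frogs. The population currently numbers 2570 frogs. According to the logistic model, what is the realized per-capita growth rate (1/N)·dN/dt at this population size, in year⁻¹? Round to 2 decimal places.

(1/N)·dN/dt = r(1 − N/K) = 0.33 × (1 − 2570/3500).
= 0.33 × 0.26571 = 0.087686.

0.09 per year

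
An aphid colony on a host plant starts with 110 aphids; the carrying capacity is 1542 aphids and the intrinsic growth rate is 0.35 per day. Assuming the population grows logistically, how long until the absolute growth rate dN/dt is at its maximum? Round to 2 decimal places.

Logistic growth is fastest at N = K/2 = 771.
A = (K − N₀)/N₀ = 13.018. Set K/(1 + A·e^(−rt)) = K/2 → A·e^(−rt) = 1.
e^(−0.35t) = 1/13.018 = 0.0768156, so t = ln(13.018)/0.35 = 2.5663/0.35 = 7.3324.

7.33 days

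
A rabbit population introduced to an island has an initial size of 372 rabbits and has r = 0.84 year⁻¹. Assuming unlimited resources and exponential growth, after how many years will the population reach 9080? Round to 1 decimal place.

3.8 years

Set N₀·e^(rt) = 9080: e^(0.84·t) = 9080/372 = 24.409.
0.84·t = ln(24.409) = 3.1949, so t = 3.1949/0.84 = 3.8035.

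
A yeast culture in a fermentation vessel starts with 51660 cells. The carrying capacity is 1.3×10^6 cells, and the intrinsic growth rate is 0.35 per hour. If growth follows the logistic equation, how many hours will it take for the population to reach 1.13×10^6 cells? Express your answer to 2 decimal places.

A = (K − N₀)/N₀ = (1.3×10^6 − 51660)/51660 = 24.165.
Solve 1.3×10^6/(1 + 24.165·e^(−0.35t)) = 1.13×10^6: 1 + 24.165·e^(−0.35t) = 1.1504, so e^(−0.35t) = 0.00622575.
−0.35·t = ln(0.00622575) = -5.0791, so t = 5.0791/0.35 = 14.512.

14.51 hours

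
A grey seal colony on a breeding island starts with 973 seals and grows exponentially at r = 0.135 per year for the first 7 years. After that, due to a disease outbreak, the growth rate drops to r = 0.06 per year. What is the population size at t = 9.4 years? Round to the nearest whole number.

2891 seals

Phase 1: N(7) = 973·e^(0.135×7) = 973·e^0.945 = 2503.35.
Phase 2 runs for 9.4 − 7 = 2.4 years at r = 0.06.
N(9.4) = 2503.35·e^(0.06×2.4) = 2503.35·e^0.144 = 2891.08.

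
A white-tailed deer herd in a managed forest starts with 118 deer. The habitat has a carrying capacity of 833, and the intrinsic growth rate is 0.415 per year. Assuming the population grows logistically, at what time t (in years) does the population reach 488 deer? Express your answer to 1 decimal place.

5.2 years

A = (K − N₀)/N₀ = (833 − 118)/118 = 6.0593.
Solve 833/(1 + 6.0593·e^(−0.415t)) = 488: 1 + 6.0593·e^(−0.415t) = 1.707, so e^(−0.415t) = 0.116674.
−0.415·t = ln(0.116674) = -2.1484, so t = 2.1484/0.415 = 5.1768.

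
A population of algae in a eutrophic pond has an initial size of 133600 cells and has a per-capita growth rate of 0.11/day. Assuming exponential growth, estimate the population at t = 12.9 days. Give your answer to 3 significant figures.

N(t) = N₀·e^(rt) = 133600 × e^(0.11×12.9) = 133600 × e^1.419.
e^1.419 ≈ 4.133, so N ≈ 133600 × 4.133 = 552167.

552000 cells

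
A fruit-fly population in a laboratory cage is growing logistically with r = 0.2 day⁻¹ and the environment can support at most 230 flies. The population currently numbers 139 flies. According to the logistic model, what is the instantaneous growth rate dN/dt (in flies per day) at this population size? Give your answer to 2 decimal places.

11.00 flies per day

dN/dt = rN(1 − N/K) = 0.2 × 139 × (1 − 139/230).
1 − 139/230 = 0.39565; dN/dt = 0.2 × 139 × 0.39565 = 10.999.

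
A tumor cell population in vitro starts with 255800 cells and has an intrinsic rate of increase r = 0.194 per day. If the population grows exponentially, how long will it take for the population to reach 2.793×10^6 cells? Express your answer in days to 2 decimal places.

12.32 days

Set N₀·e^(rt) = 2.793×10^6: e^(0.194·t) = 2.793×10^6/255800 = 10.919.
0.194·t = ln(10.919) = 2.3905, so t = 2.3905/0.194 = 12.322.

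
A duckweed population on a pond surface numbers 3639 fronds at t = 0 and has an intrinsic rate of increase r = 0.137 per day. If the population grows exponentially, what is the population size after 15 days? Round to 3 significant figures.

28400 fronds

N(t) = N₀·e^(rt) = 3639 × e^(0.137×15) = 3639 × e^2.055.
e^2.055 ≈ 7.8068, so N ≈ 3639 × 7.8068 = 28409.1.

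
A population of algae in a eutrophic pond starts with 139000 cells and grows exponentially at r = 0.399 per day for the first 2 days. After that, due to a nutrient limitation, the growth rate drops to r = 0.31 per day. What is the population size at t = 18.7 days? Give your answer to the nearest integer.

54692066 cells

Phase 1: N(2) = 139000·e^(0.399×2) = 139000·e^0.798 = 308732.
Phase 2 runs for 18.7 − 2 = 16.7 days at r = 0.31.
N(18.7) = 308732·e^(0.31×16.7) = 308732·e^5.177 = 5.469207×10^7.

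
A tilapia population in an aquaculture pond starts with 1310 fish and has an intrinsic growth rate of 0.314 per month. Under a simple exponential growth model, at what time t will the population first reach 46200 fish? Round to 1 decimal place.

11.3 months

Set N₀·e^(rt) = 46200: e^(0.314·t) = 46200/1310 = 35.267.
0.314·t = ln(35.267) = 3.563, so t = 3.563/0.314 = 11.347.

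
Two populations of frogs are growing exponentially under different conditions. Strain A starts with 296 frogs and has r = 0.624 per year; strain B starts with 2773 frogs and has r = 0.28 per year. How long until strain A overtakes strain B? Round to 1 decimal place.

6.5 years

Set 296·e^(0.624t) = 2773·e^(0.28t).
e^((0.624 − 0.28)t) = 2773/296 → e^(0.344·t) = 9.3682.
0.344·t = ln(9.3682) = 2.2373, so t = 2.2373/0.344 = 6.5039.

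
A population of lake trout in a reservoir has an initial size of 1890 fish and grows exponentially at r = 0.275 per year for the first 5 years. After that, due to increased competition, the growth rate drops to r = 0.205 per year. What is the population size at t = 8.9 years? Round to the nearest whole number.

Phase 1: N(5) = 1890·e^(0.275×5) = 1890·e^1.375 = 7475.1.
Phase 2 runs for 8.9 − 5 = 3.9 years at r = 0.205.
N(8.9) = 7475.1·e^(0.205×3.9) = 7475.1·e^0.7995 = 16627.8.

16628 fish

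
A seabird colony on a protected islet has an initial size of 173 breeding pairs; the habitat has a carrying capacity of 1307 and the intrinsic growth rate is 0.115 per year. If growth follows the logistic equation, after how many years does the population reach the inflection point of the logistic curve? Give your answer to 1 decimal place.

Logistic growth is fastest at N = K/2 = 653.5.
A = (K − N₀)/N₀ = 6.5549. Set K/(1 + A·e^(−rt)) = K/2 → A·e^(−rt) = 1.
e^(−0.115t) = 1/6.5549 = 0.152557, so t = ln(6.5549)/0.115 = 1.8802/0.115 = 16.35.

16.3 years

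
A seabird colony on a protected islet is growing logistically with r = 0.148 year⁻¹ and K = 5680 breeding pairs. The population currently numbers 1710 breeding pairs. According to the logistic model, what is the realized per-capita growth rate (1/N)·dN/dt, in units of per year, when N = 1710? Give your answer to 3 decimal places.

0.103 per year

(1/N)·dN/dt = r(1 − N/K) = 0.148 × (1 − 1710/5680).
= 0.148 × 0.69894 = 0.10344.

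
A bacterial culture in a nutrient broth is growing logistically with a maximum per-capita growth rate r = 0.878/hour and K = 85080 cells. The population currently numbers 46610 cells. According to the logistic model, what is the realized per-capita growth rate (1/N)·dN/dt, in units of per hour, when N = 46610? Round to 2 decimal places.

0.40 per hour

(1/N)·dN/dt = r(1 − N/K) = 0.878 × (1 − 46610/85080).
= 0.878 × 0.45216 = 0.397.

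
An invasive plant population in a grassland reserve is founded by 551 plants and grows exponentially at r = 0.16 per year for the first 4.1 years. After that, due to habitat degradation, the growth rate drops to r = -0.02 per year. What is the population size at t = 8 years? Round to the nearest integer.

982 plants

Phase 1: N(4.1) = 551·e^(0.16×4.1) = 551·e^0.656 = 1061.81.
Phase 2 runs for 8 − 4.1 = 3.9 years at r = -0.02.
N(8) = 1061.81·e^(-0.02×3.9) = 1061.81·e^-0.078 = 982.141.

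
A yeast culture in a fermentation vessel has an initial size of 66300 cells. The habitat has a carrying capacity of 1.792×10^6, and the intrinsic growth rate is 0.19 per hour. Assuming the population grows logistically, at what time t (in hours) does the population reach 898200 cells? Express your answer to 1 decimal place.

A = (K − N₀)/N₀ = (1.792×10^6 − 66300)/66300 = 26.029.
Solve 1.792×10^6/(1 + 26.029·e^(−0.19t)) = 898200: 1 + 26.029·e^(−0.19t) = 1.9951, so e^(−0.19t) = 0.038231.
−0.19·t = ln(0.038231) = -3.2641, so t = 3.2641/0.19 = 17.18.

17.2 hours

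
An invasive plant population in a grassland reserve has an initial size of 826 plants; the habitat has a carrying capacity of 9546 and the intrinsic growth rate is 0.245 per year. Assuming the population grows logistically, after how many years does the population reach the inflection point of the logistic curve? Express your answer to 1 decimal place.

9.6 years

Logistic growth is fastest at N = K/2 = 4773.
A = (K − N₀)/N₀ = 10.557. Set K/(1 + A·e^(−rt)) = K/2 → A·e^(−rt) = 1.
e^(−0.245t) = 1/10.557 = 0.0947248, so t = ln(10.557)/0.245 = 2.3568/0.245 = 9.6195.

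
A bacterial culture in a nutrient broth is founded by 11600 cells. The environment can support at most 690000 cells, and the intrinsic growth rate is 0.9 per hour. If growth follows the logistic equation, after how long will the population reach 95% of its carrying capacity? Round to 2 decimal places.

A = (K − N₀)/N₀ = (690000 − 11600)/11600 = 58.483.
Solve 690000/(1 + 58.483·e^(−0.9t)) = 655500: 1 + 58.483·e^(−0.9t) = 1.0526, so e^(−0.9t) = 0.00089995.
−0.9·t = ln(0.00089995) = -7.0132, so t = 7.0132/0.9 = 7.7924.

7.79 hours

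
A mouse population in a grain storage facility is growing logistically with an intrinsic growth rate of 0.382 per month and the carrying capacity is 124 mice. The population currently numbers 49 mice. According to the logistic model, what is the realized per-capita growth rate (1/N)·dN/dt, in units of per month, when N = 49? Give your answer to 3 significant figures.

(1/N)·dN/dt = r(1 − N/K) = 0.382 × (1 − 49/124).
= 0.382 × 0.60484 = 0.23105.

0.231 per month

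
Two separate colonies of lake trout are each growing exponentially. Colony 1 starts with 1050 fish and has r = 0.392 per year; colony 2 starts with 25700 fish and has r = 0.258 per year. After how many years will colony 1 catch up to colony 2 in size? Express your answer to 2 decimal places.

Set 1050·e^(0.392t) = 25700·e^(0.258t).
e^((0.392 − 0.258)t) = 25700/1050 → e^(0.134·t) = 24.476.
0.134·t = ln(24.476) = 3.1977, so t = 3.1977/0.134 = 23.863.

23.86 years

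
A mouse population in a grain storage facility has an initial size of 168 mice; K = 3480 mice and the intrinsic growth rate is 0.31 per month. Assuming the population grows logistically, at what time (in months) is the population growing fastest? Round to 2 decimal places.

9.62 months

Logistic growth is fastest at N = K/2 = 1740.
A = (K − N₀)/N₀ = 19.714. Set K/(1 + A·e^(−rt)) = K/2 → A·e^(−rt) = 1.
e^(−0.31t) = 1/19.714 = 0.0507246, so t = ln(19.714)/0.31 = 2.9813/0.31 = 9.6172.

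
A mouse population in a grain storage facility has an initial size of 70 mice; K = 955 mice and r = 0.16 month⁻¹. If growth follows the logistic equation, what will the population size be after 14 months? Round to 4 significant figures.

407.1 mice

A = (K − N₀)/N₀ = (955 − 70)/70 = 12.643.
N(t) = K/(1 + A·e^(−rt)) = 955/(1 + 12.643×e^(−0.16×14)).
e^(−2.24) = 0.10646; denominator = 1 + 12.643×0.10646 = 2.3459.
N = 955/2.3459 = 407.086.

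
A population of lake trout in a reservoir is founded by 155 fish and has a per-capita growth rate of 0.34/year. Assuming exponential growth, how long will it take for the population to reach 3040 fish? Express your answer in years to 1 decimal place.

8.8 years

Set N₀·e^(rt) = 3040: e^(0.34·t) = 3040/155 = 19.613.
0.34·t = ln(19.613) = 2.9762, so t = 2.9762/0.34 = 8.7535.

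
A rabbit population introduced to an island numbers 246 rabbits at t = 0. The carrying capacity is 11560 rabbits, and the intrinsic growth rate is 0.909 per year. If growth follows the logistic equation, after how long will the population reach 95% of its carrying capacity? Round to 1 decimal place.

A = (K − N₀)/N₀ = (11560 − 246)/246 = 45.992.
Solve 11560/(1 + 45.992·e^(−0.909t)) = 10982: 1 + 45.992·e^(−0.909t) = 1.0526, so e^(−0.909t) = 0.00114437.
−0.909·t = ln(0.00114437) = -6.7729, so t = 6.7729/0.909 = 7.4509.

7.5 years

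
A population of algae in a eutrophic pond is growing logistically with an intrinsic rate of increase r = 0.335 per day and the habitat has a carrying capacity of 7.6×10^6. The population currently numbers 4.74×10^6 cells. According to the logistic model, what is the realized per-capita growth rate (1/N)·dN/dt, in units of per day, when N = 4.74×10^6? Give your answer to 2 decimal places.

(1/N)·dN/dt = r(1 − N/K) = 0.335 × (1 − 4.74×10^6/7.6×10^6).
= 0.335 × 0.37632 = 0.12607.

0.13 per day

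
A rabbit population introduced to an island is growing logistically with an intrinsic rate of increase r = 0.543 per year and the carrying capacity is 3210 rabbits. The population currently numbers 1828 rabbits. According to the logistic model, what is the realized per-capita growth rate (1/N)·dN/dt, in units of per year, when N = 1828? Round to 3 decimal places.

(1/N)·dN/dt = r(1 − N/K) = 0.543 × (1 − 1828/3210).
= 0.543 × 0.43053 = 0.23378.

0.234 per year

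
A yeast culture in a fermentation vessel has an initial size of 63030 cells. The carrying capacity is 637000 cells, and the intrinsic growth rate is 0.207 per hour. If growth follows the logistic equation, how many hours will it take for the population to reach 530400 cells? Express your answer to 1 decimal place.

A = (K − N₀)/N₀ = (637000 − 63030)/63030 = 9.1063.
Solve 637000/(1 + 9.1063·e^(−0.207t)) = 530400: 1 + 9.1063·e^(−0.207t) = 1.201, so e^(−0.207t) = 0.0220705.
−0.207·t = ln(0.0220705) = -3.8135, so t = 3.8135/0.207 = 18.423.

18.4 hours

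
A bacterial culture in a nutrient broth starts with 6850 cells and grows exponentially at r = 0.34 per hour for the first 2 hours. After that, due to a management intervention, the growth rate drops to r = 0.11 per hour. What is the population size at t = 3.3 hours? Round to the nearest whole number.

Phase 1: N(2) = 6850·e^(0.34×2) = 6850·e^0.68 = 13521.1.
Phase 2 runs for 3.3 − 2 = 1.3 hours at r = 0.11.
N(3.3) = 13521.1·e^(0.11×1.3) = 13521.1·e^0.143 = 15599.7.

15600 cells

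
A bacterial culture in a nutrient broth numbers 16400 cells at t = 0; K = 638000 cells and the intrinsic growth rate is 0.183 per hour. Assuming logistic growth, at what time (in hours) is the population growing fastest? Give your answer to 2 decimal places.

Logistic growth is fastest at N = K/2 = 319000.
A = (K − N₀)/N₀ = 37.902. Set K/(1 + A·e^(−rt)) = K/2 → A·e^(−rt) = 1.
e^(−0.183t) = 1/37.902 = 0.0263835, so t = ln(37.902)/0.183 = 3.635/0.183 = 19.863.

19.86 hours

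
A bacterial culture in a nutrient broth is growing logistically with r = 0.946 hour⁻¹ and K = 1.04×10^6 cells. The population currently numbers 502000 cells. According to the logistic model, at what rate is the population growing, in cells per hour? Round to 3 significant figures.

dN/dt = rN(1 − N/K) = 0.946 × 502000 × (1 − 502000/1.04×10^6).
1 − 502000/1.04×10^6 = 0.51731; dN/dt = 0.946 × 502000 × 0.51731 = 2.45665×10^5.

246000 cells per hour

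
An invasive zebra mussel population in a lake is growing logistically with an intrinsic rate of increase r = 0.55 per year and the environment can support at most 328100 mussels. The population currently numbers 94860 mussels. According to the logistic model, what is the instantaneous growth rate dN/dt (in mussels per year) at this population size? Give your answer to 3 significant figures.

dN/dt = rN(1 − N/K) = 0.55 × 94860 × (1 − 94860/328100).
1 − 94860/328100 = 0.71088; dN/dt = 0.55 × 94860 × 0.71088 = 37089.

37100 mussels per year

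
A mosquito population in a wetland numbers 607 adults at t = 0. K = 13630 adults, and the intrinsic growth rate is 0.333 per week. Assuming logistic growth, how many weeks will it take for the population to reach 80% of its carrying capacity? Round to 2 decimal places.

13.37 weeks

A = (K − N₀)/N₀ = (13630 − 607)/607 = 21.455.
Solve 13630/(1 + 21.455·e^(−0.333t)) = 10904: 1 + 21.455·e^(−0.333t) = 1.25, so e^(−0.333t) = 0.0116525.
−0.333·t = ln(0.0116525) = -4.4522, so t = 4.4522/0.333 = 13.37.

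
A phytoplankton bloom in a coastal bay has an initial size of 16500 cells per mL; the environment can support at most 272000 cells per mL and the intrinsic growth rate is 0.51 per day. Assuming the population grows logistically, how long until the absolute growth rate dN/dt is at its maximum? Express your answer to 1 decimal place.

Logistic growth is fastest at N = K/2 = 136000.
A = (K − N₀)/N₀ = 15.485. Set K/(1 + A·e^(−rt)) = K/2 → A·e^(−rt) = 1.
e^(−0.51t) = 1/15.485 = 0.0645793, so t = ln(15.485)/0.51 = 2.7399/0.51 = 5.3723.

5.4 days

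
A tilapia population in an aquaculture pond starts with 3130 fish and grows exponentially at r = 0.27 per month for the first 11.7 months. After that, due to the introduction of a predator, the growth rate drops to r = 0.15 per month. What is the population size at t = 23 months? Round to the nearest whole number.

401430 fish

Phase 1: N(11.7) = 3130·e^(0.27×11.7) = 3130·e^3.159 = 73702.2.
Phase 2 runs for 23 − 11.7 = 11.3 months at r = 0.15.
N(23) = 73702.2·e^(0.15×11.3) = 73702.2·e^1.695 = 401430.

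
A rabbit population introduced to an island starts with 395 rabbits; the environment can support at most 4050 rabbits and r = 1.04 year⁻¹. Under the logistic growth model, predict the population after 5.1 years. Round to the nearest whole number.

A = (K − N₀)/N₀ = (4050 − 395)/395 = 9.2532.
N(t) = K/(1 + A·e^(−rt)) = 4050/(1 + 9.2532×e^(−1.04×5.1)).
e^(−5.304) = 0.0049717; denominator = 1 + 9.2532×0.0049717 = 1.046.
N = 4050/1.046 = 3871.88.

3872 rabbits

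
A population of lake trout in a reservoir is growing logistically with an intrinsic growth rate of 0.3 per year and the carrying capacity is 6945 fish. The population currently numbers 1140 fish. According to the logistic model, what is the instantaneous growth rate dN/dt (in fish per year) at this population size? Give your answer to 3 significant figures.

286 fish per year

dN/dt = rN(1 − N/K) = 0.3 × 1140 × (1 − 1140/6945).
1 − 1140/6945 = 0.83585; dN/dt = 0.3 × 1140 × 0.83585 = 285.86.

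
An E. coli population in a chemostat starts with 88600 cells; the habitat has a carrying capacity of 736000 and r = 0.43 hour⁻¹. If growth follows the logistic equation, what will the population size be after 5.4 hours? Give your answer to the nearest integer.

428742 cells

A = (K − N₀)/N₀ = (736000 − 88600)/88600 = 7.307.
N(t) = K/(1 + A·e^(−rt)) = 736000/(1 + 7.307×e^(−0.43×5.4)).
e^(−2.322) = 0.098077; denominator = 1 + 7.307×0.098077 = 1.7167.
N = 736000/1.7167 = 428742.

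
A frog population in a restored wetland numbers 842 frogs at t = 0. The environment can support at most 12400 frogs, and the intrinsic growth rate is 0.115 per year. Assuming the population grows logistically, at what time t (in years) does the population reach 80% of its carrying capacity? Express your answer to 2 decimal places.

A = (K − N₀)/N₀ = (12400 − 842)/842 = 13.727.
Solve 12400/(1 + 13.727·e^(−0.115t)) = 9920: 1 + 13.727·e^(−0.115t) = 1.25, so e^(−0.115t) = 0.0182125.
−0.115·t = ln(0.0182125) = -4.0056, so t = 4.0056/0.115 = 34.832.

34.83 years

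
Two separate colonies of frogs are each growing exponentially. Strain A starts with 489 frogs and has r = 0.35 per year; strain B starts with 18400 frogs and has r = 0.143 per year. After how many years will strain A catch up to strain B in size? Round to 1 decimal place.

Set 489·e^(0.35t) = 18400·e^(0.143t).
e^((0.35 − 0.143)t) = 18400/489 → e^(0.207·t) = 37.628.
0.207·t = ln(37.628) = 3.6277, so t = 3.6277/0.207 = 17.525.

17.5 years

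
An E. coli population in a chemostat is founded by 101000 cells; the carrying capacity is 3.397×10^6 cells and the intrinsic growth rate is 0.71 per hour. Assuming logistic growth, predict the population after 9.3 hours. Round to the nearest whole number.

3253019 cells

A = (K − N₀)/N₀ = (3.397×10^6 − 101000)/101000 = 32.634.
N(t) = K/(1 + A·e^(−rt)) = 3.397×10^6/(1 + 32.634×e^(−0.71×9.3)).
e^(−6.603) = 0.0013563; denominator = 1 + 32.634×0.0013563 = 1.0443.
N = 3.397×10^6/1.0443 = 3.253019×10^6.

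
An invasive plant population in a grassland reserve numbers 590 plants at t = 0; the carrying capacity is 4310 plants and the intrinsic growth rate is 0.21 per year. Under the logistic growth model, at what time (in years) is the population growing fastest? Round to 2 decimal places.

Logistic growth is fastest at N = K/2 = 2155.
A = (K − N₀)/N₀ = 6.3051. Set K/(1 + A·e^(−rt)) = K/2 → A·e^(−rt) = 1.
e^(−0.21t) = 1/6.3051 = 0.158602, so t = ln(6.3051)/0.21 = 1.8414/0.21 = 8.7684.

8.77 years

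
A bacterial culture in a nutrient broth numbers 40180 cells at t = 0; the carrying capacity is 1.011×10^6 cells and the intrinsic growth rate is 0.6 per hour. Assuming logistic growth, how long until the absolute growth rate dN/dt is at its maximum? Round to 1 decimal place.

5.3 hours

Logistic growth is fastest at N = K/2 = 505500.
A = (K − N₀)/N₀ = 24.162. Set K/(1 + A·e^(−rt)) = K/2 → A·e^(−rt) = 1.
e^(−0.6t) = 1/24.162 = 0.0413877, so t = ln(24.162)/0.6 = 3.1848/0.6 = 5.308.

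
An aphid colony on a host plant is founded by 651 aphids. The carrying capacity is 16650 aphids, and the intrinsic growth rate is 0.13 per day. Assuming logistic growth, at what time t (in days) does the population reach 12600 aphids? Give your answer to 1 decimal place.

A = (K − N₀)/N₀ = (16650 − 651)/651 = 24.576.
Solve 16650/(1 + 24.576·e^(−0.13t)) = 12600: 1 + 24.576·e^(−0.13t) = 1.3214, so e^(−0.13t) = 0.0130789.
−0.13·t = ln(0.0130789) = -4.3368, so t = 4.3368/0.13 = 33.36.

33.4 days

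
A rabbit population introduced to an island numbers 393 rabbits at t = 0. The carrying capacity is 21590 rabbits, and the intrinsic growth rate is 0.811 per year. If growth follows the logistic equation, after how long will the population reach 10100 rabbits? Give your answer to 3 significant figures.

A = (K − N₀)/N₀ = (21590 − 393)/393 = 53.936.
Solve 21590/(1 + 53.936·e^(−0.811t)) = 10100: 1 + 53.936·e^(−0.811t) = 2.1376, so e^(−0.811t) = 0.021092.
−0.811·t = ln(0.021092) = -3.8589, so t = 3.8589/0.811 = 4.7582.

4.76 years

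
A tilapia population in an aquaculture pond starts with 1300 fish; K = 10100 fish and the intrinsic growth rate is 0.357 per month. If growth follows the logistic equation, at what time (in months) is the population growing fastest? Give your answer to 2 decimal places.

Logistic growth is fastest at N = K/2 = 5050.
A = (K − N₀)/N₀ = 6.7692. Set K/(1 + A·e^(−rt)) = K/2 → A·e^(−rt) = 1.
e^(−0.357t) = 1/6.7692 = 0.147727, so t = ln(6.7692)/0.357 = 1.9124/0.357 = 5.3568.

5.36 months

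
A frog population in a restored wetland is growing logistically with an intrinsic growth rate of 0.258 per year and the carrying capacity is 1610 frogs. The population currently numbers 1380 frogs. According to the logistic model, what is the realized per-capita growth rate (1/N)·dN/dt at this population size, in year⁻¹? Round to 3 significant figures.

0.0369 per year

(1/N)·dN/dt = r(1 − N/K) = 0.258 × (1 − 1380/1610).
= 0.258 × 0.14286 = 0.036857.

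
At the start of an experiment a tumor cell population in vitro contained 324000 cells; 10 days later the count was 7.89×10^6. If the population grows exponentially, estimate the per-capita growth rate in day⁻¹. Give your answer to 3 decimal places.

From N(t) = N₀·e^(rt): e^(r·10) = 7.89×10^6/324000 = 24.352.
r·10 = ln(24.352) = 3.1926, so r = 3.1926/10 = 0.31926.

0.319 per day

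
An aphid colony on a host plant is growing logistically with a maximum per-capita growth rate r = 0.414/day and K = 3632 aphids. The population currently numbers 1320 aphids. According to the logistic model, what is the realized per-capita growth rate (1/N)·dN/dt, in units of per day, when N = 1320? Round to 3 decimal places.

(1/N)·dN/dt = r(1 − N/K) = 0.414 × (1 − 1320/3632).
= 0.414 × 0.63656 = 0.26354.

0.264 per day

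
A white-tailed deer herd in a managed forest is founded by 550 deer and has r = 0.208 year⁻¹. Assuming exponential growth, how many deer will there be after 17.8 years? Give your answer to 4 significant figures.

22300 deer

N(t) = N₀·e^(rt) = 550 × e^(0.208×17.8) = 550 × e^3.702.
e^3.702 ≈ 40.544, so N ≈ 550 × 40.544 = 22299.5.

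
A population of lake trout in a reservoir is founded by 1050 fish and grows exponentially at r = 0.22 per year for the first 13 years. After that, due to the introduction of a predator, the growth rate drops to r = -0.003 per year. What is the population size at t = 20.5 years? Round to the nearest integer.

17927 fish

Phase 1: N(13) = 1050·e^(0.22×13) = 1050·e^2.86 = 18334.6.
Phase 2 runs for 20.5 − 13 = 7.5 years at r = -0.003.
N(20.5) = 18334.6·e^(-0.003×7.5) = 18334.6·e^-0.0225 = 17926.7.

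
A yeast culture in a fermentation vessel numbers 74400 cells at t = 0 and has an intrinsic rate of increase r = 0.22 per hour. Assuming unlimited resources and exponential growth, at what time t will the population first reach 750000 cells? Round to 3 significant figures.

10.5 hours

Set N₀·e^(rt) = 750000: e^(0.22·t) = 750000/74400 = 10.081.
0.22·t = ln(10.081) = 2.3106, so t = 2.3106/0.22 = 10.503.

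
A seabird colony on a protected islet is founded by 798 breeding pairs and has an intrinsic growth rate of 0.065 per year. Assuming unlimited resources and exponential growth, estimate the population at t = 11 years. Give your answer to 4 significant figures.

1631 breeding pairs

N(t) = N₀·e^(rt) = 798 × e^(0.065×11) = 798 × e^0.715.
e^0.715 ≈ 2.0442, so N ≈ 798 × 2.0442 = 1631.26.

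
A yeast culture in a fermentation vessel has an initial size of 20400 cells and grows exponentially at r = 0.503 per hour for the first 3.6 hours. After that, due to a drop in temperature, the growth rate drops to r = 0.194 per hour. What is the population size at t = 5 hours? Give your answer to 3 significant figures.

Phase 1: N(3.6) = 20400·e^(0.503×3.6) = 20400·e^1.811 = 124753.
Phase 2 runs for 5 − 3.6 = 1.4 hours at r = 0.194.
N(5) = 124753·e^(0.194×1.4) = 124753·e^0.2716 = 163684.

164000 cells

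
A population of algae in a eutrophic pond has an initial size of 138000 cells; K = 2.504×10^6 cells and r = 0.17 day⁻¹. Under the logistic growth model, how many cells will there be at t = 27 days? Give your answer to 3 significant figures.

2130000 cells

A = (K − N₀)/N₀ = (2.504×10^6 − 138000)/138000 = 17.145.
N(t) = K/(1 + A·e^(−rt)) = 2.504×10^6/(1 + 17.145×e^(−0.17×27)).
e^(−4.59) = 0.010153; denominator = 1 + 17.145×0.010153 = 1.1741.
N = 2.504×10^6/1.1741 = 2.132752×10^6.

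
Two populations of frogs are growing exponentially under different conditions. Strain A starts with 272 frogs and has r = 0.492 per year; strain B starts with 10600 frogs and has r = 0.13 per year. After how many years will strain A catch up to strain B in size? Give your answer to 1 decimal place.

10.1 years

Set 272·e^(0.492t) = 10600·e^(0.13t).
e^((0.492 − 0.13)t) = 10600/272 → e^(0.362·t) = 38.971.
0.362·t = ln(38.971) = 3.6628, so t = 3.6628/0.362 = 10.118.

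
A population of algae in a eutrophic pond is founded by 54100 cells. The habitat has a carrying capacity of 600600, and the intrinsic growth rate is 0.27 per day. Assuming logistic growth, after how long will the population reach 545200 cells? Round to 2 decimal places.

A = (K − N₀)/N₀ = (600600 − 54100)/54100 = 10.102.
Solve 600600/(1 + 10.102·e^(−0.27t)) = 545200: 1 + 10.102·e^(−0.27t) = 1.1016, so e^(−0.27t) = 0.0100591.
−0.27·t = ln(0.0100591) = -4.5993, so t = 4.5993/0.27 = 17.034.

17.03 days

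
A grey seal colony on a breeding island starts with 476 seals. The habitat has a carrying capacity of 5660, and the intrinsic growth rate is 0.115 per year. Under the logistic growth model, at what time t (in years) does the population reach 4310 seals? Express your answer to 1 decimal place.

A = (K − N₀)/N₀ = (5660 − 476)/476 = 10.891.
Solve 5660/(1 + 10.891·e^(−0.115t)) = 4310: 1 + 10.891·e^(−0.115t) = 1.3132, so e^(−0.115t) = 0.0287606.
−0.115·t = ln(0.0287606) = -3.5487, so t = 3.5487/0.115 = 30.859.

30.9 years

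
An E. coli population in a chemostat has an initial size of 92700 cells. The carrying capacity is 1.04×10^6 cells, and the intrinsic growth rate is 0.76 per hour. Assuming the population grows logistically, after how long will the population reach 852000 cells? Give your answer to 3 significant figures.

5.05 hours

A = (K − N₀)/N₀ = (1.04×10^6 − 92700)/92700 = 10.219.
Solve 1.04×10^6/(1 + 10.219·e^(−0.76t)) = 852000: 1 + 10.219·e^(−0.76t) = 1.2207, so e^(−0.76t) = 0.0215929.
−0.76·t = ln(0.0215929) = -3.8354, so t = 3.8354/0.76 = 5.0466.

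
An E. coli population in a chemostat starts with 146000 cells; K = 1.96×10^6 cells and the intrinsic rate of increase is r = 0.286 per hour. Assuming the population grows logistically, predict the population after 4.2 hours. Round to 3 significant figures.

A = (K − N₀)/N₀ = (1.96×10^6 − 146000)/146000 = 12.425.
N(t) = K/(1 + A·e^(−rt)) = 1.96×10^6/(1 + 12.425×e^(−0.286×4.2)).
e^(−1.201) = 0.30083; denominator = 1 + 12.425×0.30083 = 4.7377.
N = 1.96×10^6/4.7377 = 413699.

414000 cells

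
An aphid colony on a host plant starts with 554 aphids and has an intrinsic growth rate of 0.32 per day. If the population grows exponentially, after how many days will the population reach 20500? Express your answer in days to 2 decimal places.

11.28 days

Set N₀·e^(rt) = 20500: e^(0.32·t) = 20500/554 = 37.004.
0.32·t = ln(37.004) = 3.611, so t = 3.611/0.32 = 11.284.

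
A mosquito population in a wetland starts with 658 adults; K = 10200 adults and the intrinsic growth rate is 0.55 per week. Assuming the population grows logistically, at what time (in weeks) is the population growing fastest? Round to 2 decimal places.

Logistic growth is fastest at N = K/2 = 5100.
A = (K − N₀)/N₀ = 14.502. Set K/(1 + A·e^(−rt)) = K/2 → A·e^(−rt) = 1.
e^(−0.55t) = 1/14.502 = 0.0689583, so t = ln(14.502)/0.55 = 2.6743/0.55 = 4.8623.

4.86 weeks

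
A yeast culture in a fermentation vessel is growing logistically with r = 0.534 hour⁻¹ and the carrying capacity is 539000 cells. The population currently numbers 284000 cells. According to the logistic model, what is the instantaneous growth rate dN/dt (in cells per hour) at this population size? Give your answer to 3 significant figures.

dN/dt = rN(1 − N/K) = 0.534 × 284000 × (1 − 284000/539000).
1 − 284000/539000 = 0.4731; dN/dt = 0.534 × 284000 × 0.4731 = 71748.

71700 cells per hour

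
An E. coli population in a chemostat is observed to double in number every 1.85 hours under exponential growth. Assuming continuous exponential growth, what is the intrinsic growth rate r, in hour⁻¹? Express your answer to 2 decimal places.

r = ln(2)/t_d = 0.6931/1.85 = 0.37467.

0.37 per hour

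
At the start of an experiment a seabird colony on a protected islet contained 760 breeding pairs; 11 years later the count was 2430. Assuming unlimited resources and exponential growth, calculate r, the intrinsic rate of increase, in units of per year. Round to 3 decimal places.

0.106 per year

From N(t) = N₀·e^(rt): e^(r·11) = 2430/760 = 3.1974.
r·11 = ln(3.1974) = 1.1623, so r = 1.1623/11 = 0.10567.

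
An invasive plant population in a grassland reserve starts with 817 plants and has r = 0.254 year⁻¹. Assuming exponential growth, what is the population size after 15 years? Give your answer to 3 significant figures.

N(t) = N₀·e^(rt) = 817 × e^(0.254×15) = 817 × e^3.81.
e^3.81 ≈ 45.15, so N ≈ 817 × 45.15 = 36887.9.

36900 plants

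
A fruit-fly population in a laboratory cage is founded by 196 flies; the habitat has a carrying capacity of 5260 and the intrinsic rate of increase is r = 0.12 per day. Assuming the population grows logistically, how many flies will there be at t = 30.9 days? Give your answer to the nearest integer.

3220 flies

A = (K − N₀)/N₀ = (5260 − 196)/196 = 25.837.
N(t) = K/(1 + A·e^(−rt)) = 5260/(1 + 25.837×e^(−0.12×30.9)).
e^(−3.708) = 0.024527; denominator = 1 + 25.837×0.024527 = 1.6337.
N = 5260/1.6337 = 3219.71.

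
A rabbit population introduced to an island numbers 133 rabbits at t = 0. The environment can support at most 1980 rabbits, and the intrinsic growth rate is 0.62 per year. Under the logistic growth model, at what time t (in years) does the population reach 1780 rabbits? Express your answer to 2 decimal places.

A = (K − N₀)/N₀ = (1980 − 133)/133 = 13.887.
Solve 1980/(1 + 13.887·e^(−0.62t)) = 1780: 1 + 13.887·e^(−0.62t) = 1.1124, so e^(−0.62t) = 0.00809086.
−0.62·t = ln(0.00809086) = -4.817, so t = 4.817/0.62 = 7.7694.

7.77 years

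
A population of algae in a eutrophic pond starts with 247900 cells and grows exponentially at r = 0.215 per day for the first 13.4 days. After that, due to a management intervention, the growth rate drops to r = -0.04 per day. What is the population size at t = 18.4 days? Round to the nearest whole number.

Phase 1: N(13.4) = 247900·e^(0.215×13.4) = 247900·e^2.881 = 4.420577×10^6.
Phase 2 runs for 18.4 − 13.4 = 5 days at r = -0.04.
N(18.4) = 4.420577×10^6·e^(-0.04×5) = 4.420577×10^6·e^-0.2 = 3.619262×10^6.

3619262 cells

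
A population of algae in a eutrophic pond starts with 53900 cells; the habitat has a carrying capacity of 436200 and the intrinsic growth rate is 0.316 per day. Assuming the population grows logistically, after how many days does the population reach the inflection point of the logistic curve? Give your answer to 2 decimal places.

Logistic growth is fastest at N = K/2 = 218100.
A = (K − N₀)/N₀ = 7.0928. Set K/(1 + A·e^(−rt)) = K/2 → A·e^(−rt) = 1.
e^(−0.316t) = 1/7.0928 = 0.140989, so t = ln(7.0928)/0.316 = 1.9591/0.316 = 6.1996.

6.20 days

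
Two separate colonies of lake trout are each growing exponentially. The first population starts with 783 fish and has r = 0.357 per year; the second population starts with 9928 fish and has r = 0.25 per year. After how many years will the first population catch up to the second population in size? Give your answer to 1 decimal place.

23.7 years

Set 783·e^(0.357t) = 9928·e^(0.25t).
e^((0.357 − 0.25)t) = 9928/783 → e^(0.107·t) = 12.679.
0.107·t = ln(12.679) = 2.54, so t = 2.54/0.107 = 23.738.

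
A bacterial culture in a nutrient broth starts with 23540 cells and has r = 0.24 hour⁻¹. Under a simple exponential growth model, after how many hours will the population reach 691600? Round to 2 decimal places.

14.08 hours

Set N₀·e^(rt) = 691600: e^(0.24·t) = 691600/23540 = 29.38.
0.24·t = ln(29.38) = 3.3803, so t = 3.3803/0.24 = 14.085.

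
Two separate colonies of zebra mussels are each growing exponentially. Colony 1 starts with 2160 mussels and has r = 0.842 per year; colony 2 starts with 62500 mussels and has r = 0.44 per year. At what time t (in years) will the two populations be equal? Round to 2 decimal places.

Set 2160·e^(0.842t) = 62500·e^(0.44t).
e^((0.842 − 0.44)t) = 62500/2160 → e^(0.402·t) = 28.935.
0.402·t = ln(28.935) = 3.3651, so t = 3.3651/0.402 = 8.3708.

8.37 years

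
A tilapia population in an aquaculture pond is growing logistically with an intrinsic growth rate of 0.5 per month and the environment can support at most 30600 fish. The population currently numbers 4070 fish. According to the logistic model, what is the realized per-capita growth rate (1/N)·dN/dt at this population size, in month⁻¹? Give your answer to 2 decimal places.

0.43 per month

(1/N)·dN/dt = r(1 − N/K) = 0.5 × (1 − 4070/30600).
= 0.5 × 0.86699 = 0.4335.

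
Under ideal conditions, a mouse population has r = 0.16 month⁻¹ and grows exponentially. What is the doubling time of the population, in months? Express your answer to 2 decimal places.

4.33 months

Doubling time t_d = ln(2)/r = 0.6931/0.16 = 4.3322.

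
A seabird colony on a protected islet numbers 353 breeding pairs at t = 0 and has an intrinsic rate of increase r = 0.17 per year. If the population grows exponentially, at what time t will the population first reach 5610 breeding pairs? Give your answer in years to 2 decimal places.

16.27 years

Set N₀·e^(rt) = 5610: e^(0.17·t) = 5610/353 = 15.892.
0.17·t = ln(15.892) = 2.7658, so t = 2.7658/0.17 = 16.27.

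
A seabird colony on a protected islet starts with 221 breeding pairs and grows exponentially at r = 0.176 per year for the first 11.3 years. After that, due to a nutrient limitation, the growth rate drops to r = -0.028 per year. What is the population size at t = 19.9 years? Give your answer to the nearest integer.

1269 breeding pairs

Phase 1: N(11.3) = 221·e^(0.176×11.3) = 221·e^1.989 = 1614.79.
Phase 2 runs for 19.9 − 11.3 = 8.6 years at r = -0.028.
N(19.9) = 1614.79·e^(-0.028×8.6) = 1614.79·e^-0.2408 = 1269.23.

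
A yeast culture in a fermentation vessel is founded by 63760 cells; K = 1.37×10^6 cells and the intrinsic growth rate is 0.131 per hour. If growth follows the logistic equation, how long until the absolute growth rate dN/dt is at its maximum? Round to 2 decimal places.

Logistic growth is fastest at N = K/2 = 685000.
A = (K − N₀)/N₀ = 20.487. Set K/(1 + A·e^(−rt)) = K/2 → A·e^(−rt) = 1.
e^(−0.131t) = 1/20.487 = 0.0488119, so t = ln(20.487)/0.131 = 3.0198/0.131 = 23.052.

23.05 hours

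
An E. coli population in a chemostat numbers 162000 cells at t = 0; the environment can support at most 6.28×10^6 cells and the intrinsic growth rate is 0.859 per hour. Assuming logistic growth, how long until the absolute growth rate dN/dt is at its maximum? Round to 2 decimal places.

4.23 hours

Logistic growth is fastest at N = K/2 = 3.14×10^6.
A = (K − N₀)/N₀ = 37.765. Set K/(1 + A·e^(−rt)) = K/2 → A·e^(−rt) = 1.
e^(−0.859t) = 1/37.765 = 0.0264792, so t = ln(37.765)/0.859 = 3.6314/0.859 = 4.2275.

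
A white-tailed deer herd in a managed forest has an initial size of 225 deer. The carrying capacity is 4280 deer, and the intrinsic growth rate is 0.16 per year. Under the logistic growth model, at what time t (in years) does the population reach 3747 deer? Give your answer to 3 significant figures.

30.3 years

A = (K − N₀)/N₀ = (4280 − 225)/225 = 18.022.
Solve 4280/(1 + 18.022·e^(−0.16t)) = 3747: 1 + 18.022·e^(−0.16t) = 1.1422, so e^(−0.16t) = 0.00789287.
−0.16·t = ln(0.00789287) = -4.8418, so t = 4.8418/0.16 = 30.261.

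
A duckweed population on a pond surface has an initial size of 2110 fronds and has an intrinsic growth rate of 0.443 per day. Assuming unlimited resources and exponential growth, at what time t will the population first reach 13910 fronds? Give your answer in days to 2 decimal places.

Set N₀·e^(rt) = 13910: e^(0.443·t) = 13910/2110 = 6.5924.
0.443·t = ln(6.5924) = 1.8859, so t = 1.8859/0.443 = 4.2572.

4.26 days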